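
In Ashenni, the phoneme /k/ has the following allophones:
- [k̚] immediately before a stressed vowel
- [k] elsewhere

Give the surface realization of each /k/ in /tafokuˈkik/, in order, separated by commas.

Occurrence 1 (position 5): no conditioning environment matches → elsewhere allophone [k].
Occurrence 2 (position 7): immediately before a stressed vowel → [k̚].
Occurrence 3 (position 9): no conditioning environment matches → elsewhere allophone [k].

[k], [k̚], [k]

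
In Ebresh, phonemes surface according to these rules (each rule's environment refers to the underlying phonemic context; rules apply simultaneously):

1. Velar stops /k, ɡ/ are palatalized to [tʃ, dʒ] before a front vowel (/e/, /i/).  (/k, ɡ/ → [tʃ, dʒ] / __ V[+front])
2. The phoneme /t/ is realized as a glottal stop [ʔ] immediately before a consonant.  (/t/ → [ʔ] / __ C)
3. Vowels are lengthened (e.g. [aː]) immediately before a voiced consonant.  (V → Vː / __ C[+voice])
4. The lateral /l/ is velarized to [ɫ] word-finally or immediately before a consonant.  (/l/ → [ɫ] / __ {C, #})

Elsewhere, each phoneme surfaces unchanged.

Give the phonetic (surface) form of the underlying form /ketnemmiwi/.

/k/ (word-initial) occurs before a front vowel → [tʃ] by rule 1.
/e/ (between /k/ and /t/): rule 3 targets it, but not before a voiced consonant → unchanged [e].
/t/ meets the environment for rule 2 (immediately before a consonant) → [ʔ].
/n/ — not in any rule's target class → [n].
/e/ (between /n/ and /m/) occurs before a voiced consonant → [eː] by rule 3.
/m/ stays [m].
/m/ (between /m/ and /i/): no rule targets it → [m].
/i/ (between /m/ and /w/): before a voiced consonant, so rule 3 applies → [iː].
/w/ (between /i/ and /i/): no rule targets it → [w].
/i/ (word-final): rule 3 targets it, but not before a voiced consonant → unchanged [i].

[tʃeʔneːmmiːwi]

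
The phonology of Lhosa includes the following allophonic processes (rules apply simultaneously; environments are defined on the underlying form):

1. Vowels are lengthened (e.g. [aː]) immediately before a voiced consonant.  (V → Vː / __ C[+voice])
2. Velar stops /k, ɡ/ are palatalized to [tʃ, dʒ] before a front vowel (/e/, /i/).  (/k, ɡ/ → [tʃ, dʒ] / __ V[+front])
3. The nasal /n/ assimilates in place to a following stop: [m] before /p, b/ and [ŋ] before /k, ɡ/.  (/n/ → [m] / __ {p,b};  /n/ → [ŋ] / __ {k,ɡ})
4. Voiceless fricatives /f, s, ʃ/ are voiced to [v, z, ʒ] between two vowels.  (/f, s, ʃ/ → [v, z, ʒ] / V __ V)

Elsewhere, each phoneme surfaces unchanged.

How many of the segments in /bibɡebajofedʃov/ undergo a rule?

Segments that undergo a rule: /i/ → [iː] (rule 1); /ɡ/ → [dʒ] (rule 2); /e/ → [eː] (rule 1); /a/ → [aː] (rule 1); /f/ → [v] (rule 4); /e/ → [eː] (rule 1); /o/ → [oː] (rule 1).
All other segments surface unchanged.

7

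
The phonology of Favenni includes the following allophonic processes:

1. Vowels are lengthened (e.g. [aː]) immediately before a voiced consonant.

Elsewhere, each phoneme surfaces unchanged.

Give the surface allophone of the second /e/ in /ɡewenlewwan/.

/e/ (between /w/ and /n/): before a voiced consonant, so rule 1 applies → [eː].

[eː]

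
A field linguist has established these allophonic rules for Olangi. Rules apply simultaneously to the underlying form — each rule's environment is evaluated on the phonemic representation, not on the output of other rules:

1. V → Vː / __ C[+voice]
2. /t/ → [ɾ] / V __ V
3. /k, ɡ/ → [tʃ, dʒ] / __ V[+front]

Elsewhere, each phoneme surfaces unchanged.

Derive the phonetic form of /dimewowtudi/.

[diːmeːwoːwtuːdi]

/d/ stays [d].
/i/ meets the environment for rule 1 (before a voiced consonant) → [iː].
/m/ stays [m].
/e/ — between /m/ and /w/, before a voiced consonant — surfaces as [eː] (rule 1).
/w/ (between /e/ and /o/) is unaffected → [w].
/o/ (between /w/ and /w/) occurs before a voiced consonant → [oː] by rule 1.
/w/ (between /o/ and /t/): no rule targets it → [w].
/t/ (between /w/ and /u/) fails the environment for rule 2, so it stays [t].
/u/ meets the environment for rule 1 (before a voiced consonant) → [uː].
/d/ (between /u/ and /i/): no rule targets it → [d].
/i/ (word-final): rule 1 targets it, but not before a voiced consonant → unchanged [i].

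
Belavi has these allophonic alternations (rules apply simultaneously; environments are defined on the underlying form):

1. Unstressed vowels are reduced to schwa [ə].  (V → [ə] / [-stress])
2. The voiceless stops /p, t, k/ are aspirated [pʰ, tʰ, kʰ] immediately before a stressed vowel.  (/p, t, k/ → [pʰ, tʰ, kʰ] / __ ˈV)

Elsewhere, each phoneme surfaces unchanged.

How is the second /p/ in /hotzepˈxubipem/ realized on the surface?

[p]

/p/ (between /i/ and /e/): rule 2 targets it, but not immediately before a stressed vowel → unchanged [p].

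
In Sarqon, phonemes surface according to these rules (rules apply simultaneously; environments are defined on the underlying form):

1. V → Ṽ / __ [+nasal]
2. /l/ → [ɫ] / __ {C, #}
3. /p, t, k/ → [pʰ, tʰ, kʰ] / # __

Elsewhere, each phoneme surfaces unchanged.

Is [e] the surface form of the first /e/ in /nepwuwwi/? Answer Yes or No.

/e/ (between /n/ and /p/) is in the target of rule 1 but the environment (before a nasal consonant) is not met → [e].
The actual realization is [e], which matches [e].

Yes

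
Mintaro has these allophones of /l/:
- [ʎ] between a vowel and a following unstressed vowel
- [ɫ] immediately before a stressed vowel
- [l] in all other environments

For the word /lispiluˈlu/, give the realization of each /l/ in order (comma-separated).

Occurrence 1 (position 1): no conditioning environment matches → elsewhere allophone [l].
Occurrence 2 (position 6): between a vowel and a following unstressed vowel → [ʎ].
Occurrence 3 (position 8): immediately before a stressed vowel → [ɫ].

[l], [ʎ], [ɫ]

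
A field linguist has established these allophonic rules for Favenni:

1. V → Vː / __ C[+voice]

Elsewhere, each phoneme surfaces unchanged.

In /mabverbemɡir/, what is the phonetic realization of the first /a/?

/a/ — between /m/ and /b/, before a voiced consonant — surfaces as [aː] (rule 1).

[aː]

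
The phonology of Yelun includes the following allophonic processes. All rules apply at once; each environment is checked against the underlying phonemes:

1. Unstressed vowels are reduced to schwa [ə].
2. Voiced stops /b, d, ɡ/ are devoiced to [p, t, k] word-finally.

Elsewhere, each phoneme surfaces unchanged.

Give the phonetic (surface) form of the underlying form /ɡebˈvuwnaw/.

[ɡəbˈvuwnəw]

/ɡ/ — word-initial; rule 2 does not apply here → [ɡ].
/e/ (between /ɡ/ and /b/) occurs in an unstressed syllable → [ə] by rule 1.
/b/ (between /e/ and /v/): rule 2 targets it, but not word-finally → unchanged [b].
/u/ (between /v/ and /w/) fails the environment for rule 1, so it stays [u].
Rule 1 applies to /a/ (between /n/ and /w/: in an unstressed syllable) → [ə].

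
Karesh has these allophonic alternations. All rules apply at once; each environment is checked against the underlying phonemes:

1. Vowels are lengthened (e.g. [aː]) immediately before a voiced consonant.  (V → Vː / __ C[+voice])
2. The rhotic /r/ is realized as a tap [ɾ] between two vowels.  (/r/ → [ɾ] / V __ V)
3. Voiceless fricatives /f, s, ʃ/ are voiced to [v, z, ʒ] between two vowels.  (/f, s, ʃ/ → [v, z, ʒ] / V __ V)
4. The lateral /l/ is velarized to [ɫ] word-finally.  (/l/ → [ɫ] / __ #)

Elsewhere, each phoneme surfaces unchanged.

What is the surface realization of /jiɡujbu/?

[jiːɡuːjbu]

/j/ stays [j].
Rule 1 applies to /i/ (between /j/ and /ɡ/: before a voiced consonant) → [iː].
/ɡ/ — not in any rule's target class → [ɡ].
Rule 1 applies to /u/ (between /ɡ/ and /j/: before a voiced consonant) → [uː].
/j/ (between /u/ and /b/) is unaffected → [j].
/b/ (between /j/ and /u/) is unaffected → [b].
/u/ (word-final): rule 1 targets it, but not before a voiced consonant → unchanged [u].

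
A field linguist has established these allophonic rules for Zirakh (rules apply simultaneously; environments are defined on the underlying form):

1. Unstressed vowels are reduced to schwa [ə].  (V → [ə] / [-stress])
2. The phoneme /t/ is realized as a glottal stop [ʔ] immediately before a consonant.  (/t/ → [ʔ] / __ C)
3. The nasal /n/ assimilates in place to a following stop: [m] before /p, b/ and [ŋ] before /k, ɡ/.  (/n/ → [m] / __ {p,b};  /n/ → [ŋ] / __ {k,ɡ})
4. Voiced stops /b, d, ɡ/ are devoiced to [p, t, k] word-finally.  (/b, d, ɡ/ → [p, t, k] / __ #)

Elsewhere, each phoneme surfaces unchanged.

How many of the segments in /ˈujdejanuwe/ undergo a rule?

4

Segments that undergo a rule: /e/ → [ə] (rule 1); /a/ → [ə] (rule 1); /u/ → [ə] (rule 1); /e/ → [ə] (rule 1).
All other segments surface unchanged.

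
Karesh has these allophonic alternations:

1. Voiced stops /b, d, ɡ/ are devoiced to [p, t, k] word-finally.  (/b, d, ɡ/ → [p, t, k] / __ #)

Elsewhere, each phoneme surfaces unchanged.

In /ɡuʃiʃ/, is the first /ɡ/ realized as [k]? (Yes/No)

/ɡ/ (word-initial) fails the environment for rule 1, so it stays [ɡ].
The actual realization is [ɡ], not [k].

No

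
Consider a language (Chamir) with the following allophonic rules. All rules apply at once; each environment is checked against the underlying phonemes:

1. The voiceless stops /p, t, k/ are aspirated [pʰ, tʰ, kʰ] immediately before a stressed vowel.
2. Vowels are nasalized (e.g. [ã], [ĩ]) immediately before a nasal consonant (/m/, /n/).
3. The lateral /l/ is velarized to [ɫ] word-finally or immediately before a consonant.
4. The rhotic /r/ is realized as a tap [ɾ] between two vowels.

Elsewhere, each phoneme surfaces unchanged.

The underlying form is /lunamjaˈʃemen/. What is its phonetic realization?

/l/ (word-initial): rule 3 targets it, but not word-finally or immediately before a consonant → unchanged [l].
/u/ (between /l/ and /n/): before a nasal consonant, so rule 2 applies → [ũ].
/a/ (between /n/ and /m/): before a nasal consonant, so rule 2 applies → [ã].
/a/ (between /j/ and /ʃ/): rule 2 targets it, but not before a nasal consonant → unchanged [a].
/e/ meets the environment for rule 2 (before a nasal consonant) → [ẽ].
Rule 2 applies to /e/ (between /m/ and /n/: before a nasal consonant) → [ẽ].

[lũnãmjaˈʃẽmẽn]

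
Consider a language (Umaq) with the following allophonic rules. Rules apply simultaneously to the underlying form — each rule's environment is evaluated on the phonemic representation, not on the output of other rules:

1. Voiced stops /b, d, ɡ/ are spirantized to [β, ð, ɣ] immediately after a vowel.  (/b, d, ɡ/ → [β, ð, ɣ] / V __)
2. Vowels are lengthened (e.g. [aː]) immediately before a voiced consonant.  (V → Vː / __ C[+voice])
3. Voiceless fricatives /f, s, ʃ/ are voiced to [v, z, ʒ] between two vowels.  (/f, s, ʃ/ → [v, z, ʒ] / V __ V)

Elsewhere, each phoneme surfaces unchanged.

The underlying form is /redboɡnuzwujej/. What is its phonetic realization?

/r/ — not in any rule's target class → [r].
/e/ — between /r/ and /d/, before a voiced consonant — surfaces as [eː] (rule 2).
/d/ meets the environment for rule 1 (immediately after a vowel) → [ð].
/b/ (between /d/ and /o/): rule 1 targets it, but not immediately after a vowel → unchanged [b].
/o/ — between /b/ and /ɡ/, before a voiced consonant — surfaces as [oː] (rule 2).
/ɡ/ meets the environment for rule 1 (immediately after a vowel) → [ɣ].
/n/ — not in any rule's target class → [n].
Rule 2 applies to /u/ (between /n/ and /z/: before a voiced consonant) → [uː].
/z/ (between /u/ and /w/): no rule targets it → [z].
/w/ (between /z/ and /u/): no rule targets it → [w].
/u/ (between /w/ and /j/): before a voiced consonant, so rule 2 applies → [uː].
/j/ stays [j].
/e/ — between /j/ and /j/, before a voiced consonant — surfaces as [eː] (rule 2).
/j/ stays [j].

[reːðboːɣnuːzwuːjeːj]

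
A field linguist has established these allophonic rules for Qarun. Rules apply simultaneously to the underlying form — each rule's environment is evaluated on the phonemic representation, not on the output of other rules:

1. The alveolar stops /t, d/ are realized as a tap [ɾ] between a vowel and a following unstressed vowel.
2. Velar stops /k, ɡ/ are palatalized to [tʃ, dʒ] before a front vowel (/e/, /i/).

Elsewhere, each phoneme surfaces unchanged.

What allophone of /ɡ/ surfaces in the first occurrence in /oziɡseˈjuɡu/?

/ɡ/ (between /i/ and /s/): rule 2 targets it, but not before a front vowel → unchanged [ɡ].

[ɡ]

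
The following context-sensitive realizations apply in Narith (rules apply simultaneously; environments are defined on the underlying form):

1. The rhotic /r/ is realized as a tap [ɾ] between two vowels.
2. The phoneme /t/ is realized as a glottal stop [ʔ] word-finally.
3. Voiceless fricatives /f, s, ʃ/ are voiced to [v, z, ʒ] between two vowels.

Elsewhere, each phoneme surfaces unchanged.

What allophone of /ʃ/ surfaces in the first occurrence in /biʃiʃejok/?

/ʃ/ meets the environment for rule 3 (between two vowels) → [ʒ].

[ʒ]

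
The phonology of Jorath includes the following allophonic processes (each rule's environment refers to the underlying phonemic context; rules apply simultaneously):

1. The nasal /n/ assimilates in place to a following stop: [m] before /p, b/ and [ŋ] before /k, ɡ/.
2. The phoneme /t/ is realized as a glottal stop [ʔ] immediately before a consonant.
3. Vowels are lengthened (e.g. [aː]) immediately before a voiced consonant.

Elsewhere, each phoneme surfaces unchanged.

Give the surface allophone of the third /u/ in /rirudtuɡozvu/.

[u]

/u/ (word-final) fails the environment for rule 3, so it stays [u].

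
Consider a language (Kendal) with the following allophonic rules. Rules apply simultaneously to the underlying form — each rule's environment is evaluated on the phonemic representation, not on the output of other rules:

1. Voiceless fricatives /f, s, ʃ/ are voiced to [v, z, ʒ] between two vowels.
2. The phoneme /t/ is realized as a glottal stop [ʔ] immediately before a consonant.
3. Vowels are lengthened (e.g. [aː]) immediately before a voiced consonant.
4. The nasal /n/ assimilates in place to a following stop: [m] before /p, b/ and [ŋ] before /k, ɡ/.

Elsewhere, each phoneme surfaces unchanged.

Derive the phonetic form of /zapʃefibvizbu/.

/z/ (word-initial) is unaffected → [z].
/a/ (between /z/ and /p/) is in the target of rule 3 but the environment (before a voiced consonant) is not met → [a].
/p/ (between /a/ and /ʃ/): no rule targets it → [p].
/ʃ/ (between /p/ and /e/) is in the target of rule 1 but the environment (between two vowels) is not met → [ʃ].
/e/ — between /ʃ/ and /f/; rule 3 does not apply here → [e].
/f/ meets the environment for rule 1 (between two vowels) → [v].
/i/ (between /f/ and /b/) occurs before a voiced consonant → [iː] by rule 3.
/b/ — not in any rule's target class → [b].
/v/ (between /b/ and /i/) is unaffected → [v].
/i/ meets the environment for rule 3 (before a voiced consonant) → [iː].
/z/ (between /i/ and /b/): no rule targets it → [z].
/b/ stays [b].
/u/ (word-final) fails the environment for rule 3, so it stays [u].

[zapʃeviːbviːzbu]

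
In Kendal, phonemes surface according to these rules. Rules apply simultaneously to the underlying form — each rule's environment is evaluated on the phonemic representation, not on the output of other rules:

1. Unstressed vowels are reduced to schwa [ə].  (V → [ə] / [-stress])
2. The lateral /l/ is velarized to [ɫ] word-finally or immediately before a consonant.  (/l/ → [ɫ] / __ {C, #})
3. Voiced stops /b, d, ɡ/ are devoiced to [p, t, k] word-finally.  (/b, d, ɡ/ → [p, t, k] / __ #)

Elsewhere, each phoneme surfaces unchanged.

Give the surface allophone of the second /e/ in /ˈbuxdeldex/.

/e/ meets the environment for rule 1 (in an unstressed syllable) → [ə].

[ə]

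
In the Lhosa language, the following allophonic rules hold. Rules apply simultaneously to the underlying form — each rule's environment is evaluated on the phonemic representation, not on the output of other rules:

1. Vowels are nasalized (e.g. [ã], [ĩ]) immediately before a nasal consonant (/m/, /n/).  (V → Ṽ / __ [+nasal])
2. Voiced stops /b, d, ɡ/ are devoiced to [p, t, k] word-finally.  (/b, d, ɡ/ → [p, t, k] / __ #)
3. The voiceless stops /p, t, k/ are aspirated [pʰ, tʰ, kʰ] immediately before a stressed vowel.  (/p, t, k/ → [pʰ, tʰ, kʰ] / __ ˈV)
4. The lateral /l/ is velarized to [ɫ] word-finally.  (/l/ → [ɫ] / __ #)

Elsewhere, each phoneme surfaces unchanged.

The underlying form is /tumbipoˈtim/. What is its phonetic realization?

/t/ — word-initial; rule 3 does not apply here → [t].
/u/ meets the environment for rule 1 (before a nasal consonant) → [ũ].
/m/ (between /u/ and /b/): no rule targets it → [m].
/b/ (between /m/ and /i/): rule 2 targets it, but not word-finally → unchanged [b].
/i/ (between /b/ and /p/): rule 1 targets it, but not before a nasal consonant → unchanged [i].
/p/ (between /i/ and /o/) fails the environment for rule 3, so it stays [p].
/o/ — between /p/ and /t/; rule 1 does not apply here → [o].
/t/ (between /o/ and /i/): immediately before a stressed vowel, so rule 3 applies → [tʰ].
/i/ — between /t/ and /m/, before a nasal consonant — surfaces as [ĩ] (rule 1).
/m/ — not in any rule's target class → [m].

[tũmbipoˈtʰĩm]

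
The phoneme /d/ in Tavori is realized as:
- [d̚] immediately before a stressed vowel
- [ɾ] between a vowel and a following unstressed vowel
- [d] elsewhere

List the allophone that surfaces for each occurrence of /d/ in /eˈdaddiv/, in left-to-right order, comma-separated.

[d̚], [d], [d]

Occurrence 1 (position 2): immediately before a stressed vowel → [d̚].
Occurrence 2 (position 4): no conditioning environment matches → elsewhere allophone [d].
Occurrence 3 (position 5): no conditioning environment matches → elsewhere allophone [d].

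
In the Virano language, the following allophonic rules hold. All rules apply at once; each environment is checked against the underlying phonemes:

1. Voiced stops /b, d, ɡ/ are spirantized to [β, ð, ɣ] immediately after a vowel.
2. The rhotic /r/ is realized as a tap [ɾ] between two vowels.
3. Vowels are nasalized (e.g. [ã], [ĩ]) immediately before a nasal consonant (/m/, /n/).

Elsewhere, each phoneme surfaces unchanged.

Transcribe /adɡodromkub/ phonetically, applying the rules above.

[aðɡoðrõmkuβ]

/a/ (word-initial): rule 3 targets it, but not before a nasal consonant → unchanged [a].
/d/ — between /a/ and /ɡ/, immediately after a vowel — surfaces as [ð] (rule 1).
/ɡ/ (between /d/ and /o/) is in the target of rule 1 but the environment (immediately after a vowel) is not met → [ɡ].
/o/ (between /ɡ/ and /d/) fails the environment for rule 3, so it stays [o].
/d/ (between /o/ and /r/): immediately after a vowel, so rule 1 applies → [ð].
/r/ — between /d/ and /o/; rule 2 does not apply here → [r].
Rule 3 applies to /o/ (between /r/ and /m/: before a nasal consonant) → [õ].
/m/ stays [m].
/k/ — not in any rule's target class → [k].
/u/ (between /k/ and /b/) is in the target of rule 3 but the environment (before a nasal consonant) is not met → [u].
Rule 1 applies to /b/ (word-final: immediately after a vowel) → [β].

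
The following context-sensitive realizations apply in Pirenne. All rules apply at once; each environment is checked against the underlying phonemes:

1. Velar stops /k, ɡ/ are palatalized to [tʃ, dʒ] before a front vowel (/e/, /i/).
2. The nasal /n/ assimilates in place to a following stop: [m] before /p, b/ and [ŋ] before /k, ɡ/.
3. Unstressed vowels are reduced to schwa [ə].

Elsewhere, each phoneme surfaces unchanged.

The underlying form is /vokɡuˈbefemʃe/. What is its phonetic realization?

/o/ (between /v/ and /k/): in an unstressed syllable, so rule 3 applies → [ə].
/k/ (between /o/ and /ɡ/) fails the environment for rule 1, so it stays [k].
/ɡ/ (between /k/ and /u/): rule 1 targets it, but not before a front vowel → unchanged [ɡ].
/u/ (between /ɡ/ and /b/): in an unstressed syllable, so rule 3 applies → [ə].
/e/ (between /b/ and /f/) fails the environment for rule 3, so it stays [e].
Rule 3 applies to /e/ (between /f/ and /m/: in an unstressed syllable) → [ə].
/e/ — word-final, in an unstressed syllable — surfaces as [ə] (rule 3).

[vəkɡəˈbefəmʃə]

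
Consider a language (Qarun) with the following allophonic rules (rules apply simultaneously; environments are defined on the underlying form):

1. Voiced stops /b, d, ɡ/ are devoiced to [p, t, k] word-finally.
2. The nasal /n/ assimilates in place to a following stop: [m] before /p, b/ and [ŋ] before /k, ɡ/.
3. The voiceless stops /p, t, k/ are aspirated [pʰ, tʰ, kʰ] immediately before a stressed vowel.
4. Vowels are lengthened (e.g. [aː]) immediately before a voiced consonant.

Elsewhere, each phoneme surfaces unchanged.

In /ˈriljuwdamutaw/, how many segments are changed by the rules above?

Segments that undergo a rule: /i/ → [iː] (rule 4); /u/ → [uː] (rule 4); /a/ → [aː] (rule 4); /a/ → [aː] (rule 4).
All other segments surface unchanged.

4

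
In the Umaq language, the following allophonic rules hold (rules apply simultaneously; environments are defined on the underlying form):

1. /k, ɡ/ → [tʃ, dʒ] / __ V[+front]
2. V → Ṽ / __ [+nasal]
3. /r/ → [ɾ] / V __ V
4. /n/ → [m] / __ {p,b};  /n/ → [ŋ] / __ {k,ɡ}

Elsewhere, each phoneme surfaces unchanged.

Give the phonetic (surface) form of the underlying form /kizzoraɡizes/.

[tʃizzoɾadʒizes]

/k/ (word-initial): before a front vowel, so rule 1 applies → [tʃ].
/i/ (between /k/ and /z/): rule 2 targets it, but not before a nasal consonant → unchanged [i].
/o/ (between /z/ and /r/) is in the target of rule 2 but the environment (before a nasal consonant) is not met → [o].
Rule 3 applies to /r/ (between /o/ and /a/: between two vowels) → [ɾ].
/a/ — between /r/ and /ɡ/; rule 2 does not apply here → [a].
/ɡ/ meets the environment for rule 1 (before a front vowel) → [dʒ].
/i/ (between /ɡ/ and /z/): rule 2 targets it, but not before a nasal consonant → unchanged [i].
/e/ — between /z/ and /s/; rule 2 does not apply here → [e].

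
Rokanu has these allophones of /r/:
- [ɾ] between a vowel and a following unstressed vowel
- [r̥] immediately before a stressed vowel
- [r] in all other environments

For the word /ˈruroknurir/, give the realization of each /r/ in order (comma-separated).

[r̥], [ɾ], [ɾ], [r]

Occurrence 1 (position 1): immediately before a stressed vowel → [r̥].
Occurrence 2 (position 3): between a vowel and a following unstressed vowel → [ɾ].
Occurrence 3 (position 8): between a vowel and a following unstressed vowel → [ɾ].
Occurrence 4 (position 10): no conditioning environment matches → elsewhere allophone [r].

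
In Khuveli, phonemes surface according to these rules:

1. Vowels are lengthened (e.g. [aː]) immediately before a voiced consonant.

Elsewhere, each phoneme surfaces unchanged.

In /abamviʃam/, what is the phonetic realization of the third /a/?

[aː]

/a/ (between /ʃ/ and /m/) occurs before a voiced consonant → [aː] by rule 1.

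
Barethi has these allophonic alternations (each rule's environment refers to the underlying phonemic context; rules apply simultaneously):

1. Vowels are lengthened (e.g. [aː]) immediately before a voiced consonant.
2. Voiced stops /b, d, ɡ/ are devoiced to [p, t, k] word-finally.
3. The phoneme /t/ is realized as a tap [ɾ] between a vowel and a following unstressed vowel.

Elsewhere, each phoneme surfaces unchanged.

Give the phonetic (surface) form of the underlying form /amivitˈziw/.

[aːmiːvitˈziːw]

/a/ (word-initial) occurs before a voiced consonant → [aː] by rule 1.
/i/ — between /m/ and /v/, before a voiced consonant — surfaces as [iː] (rule 1).
/i/ (between /v/ and /t/): rule 1 targets it, but not before a voiced consonant → unchanged [i].
/t/ — between /i/ and /z/; rule 3 does not apply here → [t].
/i/ (between /z/ and /w/) occurs before a voiced consonant → [iː] by rule 1.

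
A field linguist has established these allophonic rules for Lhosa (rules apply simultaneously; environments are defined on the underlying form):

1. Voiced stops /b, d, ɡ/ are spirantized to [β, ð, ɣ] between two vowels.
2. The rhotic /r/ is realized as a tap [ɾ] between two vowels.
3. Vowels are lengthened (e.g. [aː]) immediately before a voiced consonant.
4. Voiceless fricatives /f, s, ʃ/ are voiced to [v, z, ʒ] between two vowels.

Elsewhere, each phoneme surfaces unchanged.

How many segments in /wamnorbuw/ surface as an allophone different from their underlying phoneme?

3

Segments that undergo a rule: /a/ → [aː] (rule 3); /o/ → [oː] (rule 3); /u/ → [uː] (rule 3).
All other segments surface unchanged.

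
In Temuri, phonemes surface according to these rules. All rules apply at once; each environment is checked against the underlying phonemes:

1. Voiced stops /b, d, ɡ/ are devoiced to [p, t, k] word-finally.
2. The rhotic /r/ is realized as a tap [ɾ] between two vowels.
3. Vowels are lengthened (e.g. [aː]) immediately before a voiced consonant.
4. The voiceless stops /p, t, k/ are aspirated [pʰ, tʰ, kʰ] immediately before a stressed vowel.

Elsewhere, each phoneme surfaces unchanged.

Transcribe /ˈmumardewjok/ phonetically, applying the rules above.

/m/ stays [m].
Rule 3 applies to /u/ (between /m/ and /m/: before a voiced consonant) → [uː].
/m/ — not in any rule's target class → [m].
Rule 3 applies to /a/ (between /m/ and /r/: before a voiced consonant) → [aː].
/r/ (between /a/ and /d/) fails the environment for rule 2, so it stays [r].
/d/ — between /r/ and /e/; rule 1 does not apply here → [d].
/e/ (between /d/ and /w/) occurs before a voiced consonant → [eː] by rule 3.
/w/ stays [w].
/j/ stays [j].
/o/ (between /j/ and /k/): rule 3 targets it, but not before a voiced consonant → unchanged [o].
/k/ (word-final): rule 4 targets it, but not immediately before a stressed vowel → unchanged [k].

[ˈmuːmaːrdeːwjok]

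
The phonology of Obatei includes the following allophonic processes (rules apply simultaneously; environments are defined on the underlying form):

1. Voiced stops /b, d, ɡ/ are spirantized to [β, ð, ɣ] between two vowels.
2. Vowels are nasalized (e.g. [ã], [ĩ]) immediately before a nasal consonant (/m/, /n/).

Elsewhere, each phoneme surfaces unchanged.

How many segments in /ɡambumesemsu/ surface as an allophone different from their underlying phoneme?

3

Segments that undergo a rule: /a/ → [ã] (rule 2); /u/ → [ũ] (rule 2); /e/ → [ẽ] (rule 2).
All other segments surface unchanged.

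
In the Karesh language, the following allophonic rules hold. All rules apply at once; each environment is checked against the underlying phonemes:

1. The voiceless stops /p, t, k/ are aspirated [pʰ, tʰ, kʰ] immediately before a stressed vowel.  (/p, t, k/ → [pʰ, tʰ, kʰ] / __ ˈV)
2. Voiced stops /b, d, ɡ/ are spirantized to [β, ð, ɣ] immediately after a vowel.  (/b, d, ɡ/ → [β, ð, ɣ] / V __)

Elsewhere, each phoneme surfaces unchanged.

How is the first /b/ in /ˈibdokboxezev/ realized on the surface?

/b/ meets the environment for rule 2 (immediately after a vowel) → [β].

[β]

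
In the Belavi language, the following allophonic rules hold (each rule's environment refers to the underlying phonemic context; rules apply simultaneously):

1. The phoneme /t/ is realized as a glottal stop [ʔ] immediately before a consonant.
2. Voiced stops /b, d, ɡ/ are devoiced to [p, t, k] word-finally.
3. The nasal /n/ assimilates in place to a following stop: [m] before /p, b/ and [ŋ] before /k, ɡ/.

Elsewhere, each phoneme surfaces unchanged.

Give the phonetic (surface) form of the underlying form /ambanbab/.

[ambambap]

/a/ (word-initial) is unaffected → [a].
/m/ (between /a/ and /b/) is unaffected → [m].
/b/ (between /m/ and /a/): rule 2 targets it, but not word-finally → unchanged [b].
/a/ (between /b/ and /n/) is unaffected → [a].
/n/ meets the environment for rule 3 (before a labial or velar stop) → [m].
/b/ (between /n/ and /a/) fails the environment for rule 2, so it stays [b].
/a/ (between /b/ and /b/) is unaffected → [a].
/b/ — word-final, word-finally — surfaces as [p] (rule 2).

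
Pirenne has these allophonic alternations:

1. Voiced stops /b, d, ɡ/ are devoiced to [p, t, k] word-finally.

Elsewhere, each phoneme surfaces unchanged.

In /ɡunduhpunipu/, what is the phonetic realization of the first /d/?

[d]

/d/ (between /n/ and /u/) fails the environment for rule 1, so it stays [d].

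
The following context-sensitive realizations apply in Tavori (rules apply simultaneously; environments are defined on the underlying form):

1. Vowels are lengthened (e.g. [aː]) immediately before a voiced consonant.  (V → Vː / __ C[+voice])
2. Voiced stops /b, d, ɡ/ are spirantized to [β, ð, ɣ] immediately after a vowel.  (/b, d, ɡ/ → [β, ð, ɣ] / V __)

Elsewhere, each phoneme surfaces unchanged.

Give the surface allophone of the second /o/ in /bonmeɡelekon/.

/o/ meets the environment for rule 1 (before a voiced consonant) → [oː].

[oː]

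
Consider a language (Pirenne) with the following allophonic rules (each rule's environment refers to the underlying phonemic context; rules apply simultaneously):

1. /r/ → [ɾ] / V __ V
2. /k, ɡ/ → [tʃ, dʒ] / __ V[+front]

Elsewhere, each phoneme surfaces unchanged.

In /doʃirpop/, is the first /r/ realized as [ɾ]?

No

/r/ (between /i/ and /p/): rule 1 targets it, but not between two vowels → unchanged [r].
The actual realization is [r], not [ɾ].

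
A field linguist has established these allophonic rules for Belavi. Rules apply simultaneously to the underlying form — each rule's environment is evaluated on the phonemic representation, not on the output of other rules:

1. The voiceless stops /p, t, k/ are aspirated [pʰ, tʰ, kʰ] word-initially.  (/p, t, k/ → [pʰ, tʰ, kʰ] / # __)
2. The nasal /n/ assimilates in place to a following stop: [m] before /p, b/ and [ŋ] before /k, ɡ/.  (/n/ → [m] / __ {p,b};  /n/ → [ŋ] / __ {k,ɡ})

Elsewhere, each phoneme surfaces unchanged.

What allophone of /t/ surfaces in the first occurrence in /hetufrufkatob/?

[t]

/t/ — between /e/ and /u/; rule 1 does not apply here → [t].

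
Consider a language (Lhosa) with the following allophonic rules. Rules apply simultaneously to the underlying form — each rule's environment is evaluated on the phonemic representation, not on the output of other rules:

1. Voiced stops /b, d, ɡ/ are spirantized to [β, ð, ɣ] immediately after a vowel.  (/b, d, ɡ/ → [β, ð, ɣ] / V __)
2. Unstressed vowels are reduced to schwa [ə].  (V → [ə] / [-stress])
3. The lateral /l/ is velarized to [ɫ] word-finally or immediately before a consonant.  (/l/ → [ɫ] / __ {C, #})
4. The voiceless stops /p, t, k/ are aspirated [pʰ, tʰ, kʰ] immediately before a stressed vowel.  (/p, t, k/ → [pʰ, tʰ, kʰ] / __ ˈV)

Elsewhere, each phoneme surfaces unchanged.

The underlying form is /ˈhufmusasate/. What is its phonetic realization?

/u/ (between /h/ and /f/) is in the target of rule 2 but the environment (in an unstressed syllable) is not met → [u].
/u/ — between /m/ and /s/, in an unstressed syllable — surfaces as [ə] (rule 2).
/a/ — between /s/ and /s/, in an unstressed syllable — surfaces as [ə] (rule 2).
/a/ (between /s/ and /t/): in an unstressed syllable, so rule 2 applies → [ə].
/t/ — between /a/ and /e/; rule 4 does not apply here → [t].
/e/ (word-final): in an unstressed syllable, so rule 2 applies → [ə].

[ˈhufməsəsətə]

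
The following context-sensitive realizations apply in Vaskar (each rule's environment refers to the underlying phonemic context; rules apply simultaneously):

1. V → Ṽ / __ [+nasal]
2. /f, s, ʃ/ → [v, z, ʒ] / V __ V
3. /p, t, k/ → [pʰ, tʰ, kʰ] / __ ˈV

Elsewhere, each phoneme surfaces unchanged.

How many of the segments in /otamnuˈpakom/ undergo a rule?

Segments that undergo a rule: /a/ → [ã] (rule 1); /p/ → [pʰ] (rule 3); /o/ → [õ] (rule 1).
All other segments surface unchanged.

3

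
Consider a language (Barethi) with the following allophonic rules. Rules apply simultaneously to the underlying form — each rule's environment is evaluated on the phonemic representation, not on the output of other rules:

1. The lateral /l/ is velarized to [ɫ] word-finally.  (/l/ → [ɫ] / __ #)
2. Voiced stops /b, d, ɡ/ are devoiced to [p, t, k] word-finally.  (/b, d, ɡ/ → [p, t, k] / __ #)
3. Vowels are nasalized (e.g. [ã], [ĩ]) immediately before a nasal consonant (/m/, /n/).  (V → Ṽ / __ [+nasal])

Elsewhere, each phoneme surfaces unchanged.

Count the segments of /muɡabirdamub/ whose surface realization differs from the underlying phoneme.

Segments that undergo a rule: /a/ → [ã] (rule 3); /b/ → [p] (rule 2).
All other segments surface unchanged.

2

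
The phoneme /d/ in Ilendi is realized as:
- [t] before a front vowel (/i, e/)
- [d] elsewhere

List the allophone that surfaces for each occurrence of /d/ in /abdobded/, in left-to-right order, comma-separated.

[d], [t], [d]

Occurrence 1 (position 3): no conditioning environment matches → elsewhere allophone [d].
Occurrence 2 (position 6): before a front vowel (/i, e/) → [t].
Occurrence 3 (position 8): no conditioning environment matches → elsewhere allophone [d].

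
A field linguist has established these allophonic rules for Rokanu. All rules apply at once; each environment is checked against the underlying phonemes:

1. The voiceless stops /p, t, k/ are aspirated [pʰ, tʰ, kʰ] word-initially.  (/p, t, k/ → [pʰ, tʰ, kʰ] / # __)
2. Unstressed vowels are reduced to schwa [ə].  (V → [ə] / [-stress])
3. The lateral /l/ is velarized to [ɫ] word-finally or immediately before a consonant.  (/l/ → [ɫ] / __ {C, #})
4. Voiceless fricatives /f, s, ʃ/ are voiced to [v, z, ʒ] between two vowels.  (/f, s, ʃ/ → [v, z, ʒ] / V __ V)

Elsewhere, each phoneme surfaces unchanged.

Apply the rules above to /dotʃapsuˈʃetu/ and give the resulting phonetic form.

[dətʃəpsəˈʒetə]

/o/ — between /d/ and /t/, in an unstressed syllable — surfaces as [ə] (rule 2).
/t/ — between /o/ and /ʃ/; rule 1 does not apply here → [t].
/ʃ/ (between /t/ and /a/): rule 4 targets it, but not between two vowels → unchanged [ʃ].
Rule 2 applies to /a/ (between /ʃ/ and /p/: in an unstressed syllable) → [ə].
/p/ (between /a/ and /s/) fails the environment for rule 1, so it stays [p].
/s/ (between /p/ and /u/) fails the environment for rule 4, so it stays [s].
/u/ (between /s/ and /ʃ/): in an unstressed syllable, so rule 2 applies → [ə].
/ʃ/ (between /u/ and /e/): between two vowels, so rule 4 applies → [ʒ].
/e/ — between /ʃ/ and /t/; rule 2 does not apply here → [e].
/t/ (between /e/ and /u/) fails the environment for rule 1, so it stays [t].
/u/ meets the environment for rule 2 (in an unstressed syllable) → [ə].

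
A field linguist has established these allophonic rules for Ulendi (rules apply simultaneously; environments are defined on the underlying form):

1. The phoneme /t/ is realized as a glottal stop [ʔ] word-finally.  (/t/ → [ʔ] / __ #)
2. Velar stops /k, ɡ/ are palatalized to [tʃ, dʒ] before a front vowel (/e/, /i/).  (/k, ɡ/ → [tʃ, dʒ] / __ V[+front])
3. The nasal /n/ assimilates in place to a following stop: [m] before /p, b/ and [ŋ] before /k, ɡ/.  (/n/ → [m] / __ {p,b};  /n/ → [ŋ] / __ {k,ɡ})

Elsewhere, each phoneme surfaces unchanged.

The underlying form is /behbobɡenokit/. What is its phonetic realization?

[behbobdʒenotʃiʔ]

/b/ (word-initial) is unaffected → [b].
/e/ (between /b/ and /h/) is unaffected → [e].
/h/ stays [h].
/b/ (between /h/ and /o/) is unaffected → [b].
/o/ — not in any rule's target class → [o].
/b/ — not in any rule's target class → [b].
/ɡ/ meets the environment for rule 2 (before a front vowel) → [dʒ].
/e/ (between /ɡ/ and /n/): no rule targets it → [e].
/n/ (between /e/ and /o/): rule 3 targets it, but not before a labial or velar stop → unchanged [n].
/o/ — not in any rule's target class → [o].
/k/ — between /o/ and /i/, before a front vowel — surfaces as [tʃ] (rule 2).
/i/ (between /k/ and /t/) is unaffected → [i].
/t/ meets the environment for rule 1 (word-finally) → [ʔ].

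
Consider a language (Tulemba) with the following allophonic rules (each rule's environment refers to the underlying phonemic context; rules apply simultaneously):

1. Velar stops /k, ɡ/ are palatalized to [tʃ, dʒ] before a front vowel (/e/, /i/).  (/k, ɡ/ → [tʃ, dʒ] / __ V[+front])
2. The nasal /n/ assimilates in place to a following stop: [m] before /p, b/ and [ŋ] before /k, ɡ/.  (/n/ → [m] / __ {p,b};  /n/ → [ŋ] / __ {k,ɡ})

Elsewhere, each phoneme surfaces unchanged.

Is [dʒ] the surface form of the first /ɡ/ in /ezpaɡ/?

/ɡ/ (word-final) is in the target of rule 1 but the environment (before a front vowel) is not met → [ɡ].
The actual realization is [ɡ], not [dʒ].

No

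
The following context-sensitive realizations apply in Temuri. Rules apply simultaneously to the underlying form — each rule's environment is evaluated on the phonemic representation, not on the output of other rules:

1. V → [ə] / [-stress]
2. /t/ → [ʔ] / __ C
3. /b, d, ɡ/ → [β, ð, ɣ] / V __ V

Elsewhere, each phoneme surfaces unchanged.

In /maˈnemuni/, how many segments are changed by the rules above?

3

Segments that undergo a rule: /a/ → [ə] (rule 1); /u/ → [ə] (rule 1); /i/ → [ə] (rule 1).
All other segments surface unchanged.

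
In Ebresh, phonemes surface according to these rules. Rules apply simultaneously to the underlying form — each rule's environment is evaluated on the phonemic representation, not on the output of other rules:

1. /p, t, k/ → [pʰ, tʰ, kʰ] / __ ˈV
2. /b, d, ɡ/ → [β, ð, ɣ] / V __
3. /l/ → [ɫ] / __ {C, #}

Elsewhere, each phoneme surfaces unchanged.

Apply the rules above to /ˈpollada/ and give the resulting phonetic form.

/p/ meets the environment for rule 1 (immediately before a stressed vowel) → [pʰ].
/o/ (between /p/ and /l/) is unaffected → [o].
/l/ (between /o/ and /l/) occurs word-finally or immediately before a consonant → [ɫ] by rule 3.
/l/ (between /l/ and /a/) is in the target of rule 3 but the environment (word-finally or immediately before a consonant) is not met → [l].
/a/ (between /l/ and /d/): no rule targets it → [a].
/d/ (between /a/ and /a/): immediately after a vowel, so rule 2 applies → [ð].
/a/ stays [a].

[ˈpʰoɫlaða]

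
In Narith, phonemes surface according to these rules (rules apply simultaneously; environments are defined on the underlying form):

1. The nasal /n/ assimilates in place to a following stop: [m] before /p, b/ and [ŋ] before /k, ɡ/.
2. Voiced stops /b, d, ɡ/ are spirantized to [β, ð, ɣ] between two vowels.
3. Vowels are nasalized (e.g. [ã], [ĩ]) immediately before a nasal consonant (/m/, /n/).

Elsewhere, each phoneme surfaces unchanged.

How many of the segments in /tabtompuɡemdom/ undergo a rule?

4

Segments that undergo a rule: /o/ → [õ] (rule 3); /ɡ/ → [ɣ] (rule 2); /e/ → [ẽ] (rule 3); /o/ → [õ] (rule 3).
All other segments surface unchanged.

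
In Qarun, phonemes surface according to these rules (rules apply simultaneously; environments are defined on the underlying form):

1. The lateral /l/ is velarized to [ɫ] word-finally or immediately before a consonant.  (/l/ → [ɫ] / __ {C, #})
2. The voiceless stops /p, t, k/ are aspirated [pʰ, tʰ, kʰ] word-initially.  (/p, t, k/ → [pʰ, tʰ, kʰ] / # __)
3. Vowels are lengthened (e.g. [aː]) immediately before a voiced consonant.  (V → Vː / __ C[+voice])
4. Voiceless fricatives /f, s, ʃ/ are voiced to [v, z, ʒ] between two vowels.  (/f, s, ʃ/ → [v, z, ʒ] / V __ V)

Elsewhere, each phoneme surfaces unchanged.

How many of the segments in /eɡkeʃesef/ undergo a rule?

3

Segments that undergo a rule: /e/ → [eː] (rule 3); /ʃ/ → [ʒ] (rule 4); /s/ → [z] (rule 4).
All other segments surface unchanged.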